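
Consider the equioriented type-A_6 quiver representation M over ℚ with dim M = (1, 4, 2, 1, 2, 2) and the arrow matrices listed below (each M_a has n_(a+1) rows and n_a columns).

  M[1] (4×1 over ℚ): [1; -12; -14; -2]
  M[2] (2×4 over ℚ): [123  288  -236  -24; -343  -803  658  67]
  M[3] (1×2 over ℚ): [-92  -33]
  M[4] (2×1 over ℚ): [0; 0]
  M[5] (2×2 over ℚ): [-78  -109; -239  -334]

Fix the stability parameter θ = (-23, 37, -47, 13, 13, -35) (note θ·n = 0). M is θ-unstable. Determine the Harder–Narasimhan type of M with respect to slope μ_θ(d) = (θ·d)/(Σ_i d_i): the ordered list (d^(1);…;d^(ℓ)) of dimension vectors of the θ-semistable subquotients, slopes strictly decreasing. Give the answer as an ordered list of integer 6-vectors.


Barcode: M ≅ I[1,4], I[2,2]^2, I[2,3], I[5,6]^2. HN layers by μ_θ (5 steps, strictly decreasing):
  μ^(1)=37; μ^(2)=13; μ^(3)=-5; μ^(4)=-11; μ^(5)=-23

((0, 2, 0, 0, 0, 0); (0, 0, 0, 1, 0, 0); (0, 2, 2, 0, 0, 0); (0, 0, 0, 0, 2, 2); (1, 0, 0, 0, 0, 0))


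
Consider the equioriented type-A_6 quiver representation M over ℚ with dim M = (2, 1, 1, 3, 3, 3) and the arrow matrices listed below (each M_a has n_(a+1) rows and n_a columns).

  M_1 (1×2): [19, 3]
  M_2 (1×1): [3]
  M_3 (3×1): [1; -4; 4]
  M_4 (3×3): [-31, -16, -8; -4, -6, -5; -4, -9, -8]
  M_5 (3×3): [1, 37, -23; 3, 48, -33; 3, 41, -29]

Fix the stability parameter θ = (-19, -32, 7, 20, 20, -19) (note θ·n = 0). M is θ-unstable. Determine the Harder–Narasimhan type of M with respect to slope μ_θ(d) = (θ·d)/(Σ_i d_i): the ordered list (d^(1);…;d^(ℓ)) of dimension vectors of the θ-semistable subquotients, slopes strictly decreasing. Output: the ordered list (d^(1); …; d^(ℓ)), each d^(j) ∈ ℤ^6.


Barcode: M ≅ I[1,1], I[1,6], I[4,5], I[4,6], I[6,6]. HN layers by μ_θ (4 steps, strictly decreasing):
  μ^(1)=20; μ^(2)=7; μ^(3)=-19; μ^(4)=-51/2

((0, 0, 0, 1, 1, 0); (0, 0, 1, 2, 2, 2); (1, 0, 0, 0, 0, 1); (1, 1, 0, 0, 0, 0))


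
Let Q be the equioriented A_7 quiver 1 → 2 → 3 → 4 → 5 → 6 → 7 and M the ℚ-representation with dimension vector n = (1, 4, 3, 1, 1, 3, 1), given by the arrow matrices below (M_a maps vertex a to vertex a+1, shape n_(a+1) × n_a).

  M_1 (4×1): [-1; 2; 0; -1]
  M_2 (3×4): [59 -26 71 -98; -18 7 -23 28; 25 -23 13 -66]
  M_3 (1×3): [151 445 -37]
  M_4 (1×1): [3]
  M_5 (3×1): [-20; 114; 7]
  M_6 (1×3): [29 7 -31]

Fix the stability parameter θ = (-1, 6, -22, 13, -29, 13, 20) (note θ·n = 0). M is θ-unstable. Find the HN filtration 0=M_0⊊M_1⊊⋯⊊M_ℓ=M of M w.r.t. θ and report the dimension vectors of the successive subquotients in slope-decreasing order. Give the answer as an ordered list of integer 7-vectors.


Interval decomposition of M: I[1,7], I[2,2], I[2,3]^2, I[6,6]^2.
HN type (ℓ=5): μ^(1)=20; μ^(2)=13; μ^(3)=6; μ^(4)=-33/5; μ^(5)=-8

((0, 0, 0, 0, 0, 0, 1); (0, 0, 0, 0, 0, 3, 0); (0, 1, 0, 0, 0, 0, 0); (1, 1, 1, 1, 1, 0, 0); (0, 2, 2, 0, 0, 0, 0))


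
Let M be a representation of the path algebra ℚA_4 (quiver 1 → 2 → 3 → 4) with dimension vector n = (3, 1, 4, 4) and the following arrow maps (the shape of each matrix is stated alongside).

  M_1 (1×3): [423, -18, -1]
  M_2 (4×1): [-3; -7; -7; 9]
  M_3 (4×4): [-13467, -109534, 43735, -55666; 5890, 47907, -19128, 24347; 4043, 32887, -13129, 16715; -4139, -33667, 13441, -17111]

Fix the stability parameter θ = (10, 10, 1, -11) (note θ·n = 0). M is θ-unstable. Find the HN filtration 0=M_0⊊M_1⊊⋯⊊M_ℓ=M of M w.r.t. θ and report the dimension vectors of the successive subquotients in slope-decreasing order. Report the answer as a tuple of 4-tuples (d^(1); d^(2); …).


Barcode: M ≅ I[1,1]^2, I[1,3], I[3,3], I[3,4]^2, I[4,4]^2. HN layers by μ_θ (5 steps, strictly decreasing):
  μ^(1)=10; μ^(2)=7; μ^(3)=1; μ^(4)=-5; μ^(5)=-11

((2, 0, 0, 0); (1, 1, 1, 0); (0, 0, 1, 0); (0, 0, 2, 2); (0, 0, 0, 2))


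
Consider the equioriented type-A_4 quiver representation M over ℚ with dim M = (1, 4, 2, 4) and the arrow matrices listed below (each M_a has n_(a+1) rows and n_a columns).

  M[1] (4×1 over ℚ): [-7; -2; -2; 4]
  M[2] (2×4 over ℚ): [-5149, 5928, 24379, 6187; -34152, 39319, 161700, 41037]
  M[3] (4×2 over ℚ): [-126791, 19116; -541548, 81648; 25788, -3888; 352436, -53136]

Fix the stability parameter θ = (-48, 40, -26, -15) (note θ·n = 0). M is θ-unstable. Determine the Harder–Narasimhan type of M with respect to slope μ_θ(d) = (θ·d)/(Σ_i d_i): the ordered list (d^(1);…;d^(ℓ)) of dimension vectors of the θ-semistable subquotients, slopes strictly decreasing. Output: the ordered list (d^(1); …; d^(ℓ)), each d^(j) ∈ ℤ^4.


Barcode: M ≅ I[1,4], I[2,2]^2, I[2,3], I[4,4]^3. HN layers by μ_θ (5 steps, strictly decreasing):
  μ^(1)=40; μ^(2)=7; μ^(3)=-1/3; μ^(4)=-15; μ^(5)=-48

((0, 2, 0, 0); (0, 1, 1, 0); (0, 1, 1, 1); (0, 0, 0, 3); (1, 0, 0, 0))


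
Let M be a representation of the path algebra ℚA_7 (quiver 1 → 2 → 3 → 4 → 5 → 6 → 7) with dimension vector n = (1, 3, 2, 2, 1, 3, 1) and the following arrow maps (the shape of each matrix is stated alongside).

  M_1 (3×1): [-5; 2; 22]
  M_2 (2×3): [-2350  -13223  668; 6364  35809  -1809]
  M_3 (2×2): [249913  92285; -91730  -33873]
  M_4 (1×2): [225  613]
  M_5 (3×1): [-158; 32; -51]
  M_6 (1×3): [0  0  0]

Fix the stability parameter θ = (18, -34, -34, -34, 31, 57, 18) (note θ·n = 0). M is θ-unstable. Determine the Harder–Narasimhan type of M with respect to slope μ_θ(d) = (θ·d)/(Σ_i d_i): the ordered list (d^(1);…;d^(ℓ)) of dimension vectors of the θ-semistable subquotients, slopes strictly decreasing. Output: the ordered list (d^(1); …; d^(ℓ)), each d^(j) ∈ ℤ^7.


Barcode: M ≅ I[1,2], I[2,4], I[2,6], I[6,6]^2, I[7,7]. HN layers by μ_θ (5 steps, strictly decreasing):
  μ^(1)=57; μ^(2)=31; μ^(3)=18; μ^(4)=-8; μ^(5)=-34

((0, 0, 0, 0, 0, 3, 0); (0, 0, 0, 0, 1, 0, 0); (0, 0, 0, 0, 0, 0, 1); (1, 1, 0, 0, 0, 0, 0); (0, 2, 2, 2, 0, 0, 0))


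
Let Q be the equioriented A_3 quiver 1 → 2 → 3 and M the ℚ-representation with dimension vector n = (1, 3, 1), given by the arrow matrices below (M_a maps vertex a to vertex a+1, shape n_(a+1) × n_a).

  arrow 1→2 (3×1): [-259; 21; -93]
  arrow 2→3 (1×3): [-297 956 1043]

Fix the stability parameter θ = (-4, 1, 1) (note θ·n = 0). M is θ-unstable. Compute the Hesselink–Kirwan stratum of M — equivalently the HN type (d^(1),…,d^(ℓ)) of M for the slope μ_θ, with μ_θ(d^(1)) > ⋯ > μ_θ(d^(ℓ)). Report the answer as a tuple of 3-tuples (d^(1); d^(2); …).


Barcode: M ≅ I[1,2], I[2,2], I[2,3]. HN layers by μ_θ (2 steps, strictly decreasing):
  μ^(1)=1; μ^(2)=-4

((0, 3, 1); (1, 0, 0))


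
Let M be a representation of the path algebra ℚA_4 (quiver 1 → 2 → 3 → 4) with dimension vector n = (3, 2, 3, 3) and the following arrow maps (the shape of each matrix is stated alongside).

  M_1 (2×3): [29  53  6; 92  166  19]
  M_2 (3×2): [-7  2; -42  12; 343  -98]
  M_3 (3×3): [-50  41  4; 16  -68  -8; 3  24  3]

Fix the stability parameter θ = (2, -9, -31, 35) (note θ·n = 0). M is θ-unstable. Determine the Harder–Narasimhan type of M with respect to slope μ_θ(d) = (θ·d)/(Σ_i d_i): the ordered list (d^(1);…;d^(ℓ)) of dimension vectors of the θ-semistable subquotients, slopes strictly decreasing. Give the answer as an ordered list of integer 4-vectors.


Via rank(M_{q-1}∘⋯∘M_p): M ≅ I[1,1], I[1,2], I[1,3], I[3,4]^2, I[4,4].
μ_θ-semistable layers: μ^(1)=35; μ^(2)=2; μ^(3)=-7/2; μ^(4)=-38/3; μ^(5)=-31

((0, 0, 0, 3); (1, 0, 0, 0); (1, 1, 0, 0); (1, 1, 1, 0); (0, 0, 2, 0))


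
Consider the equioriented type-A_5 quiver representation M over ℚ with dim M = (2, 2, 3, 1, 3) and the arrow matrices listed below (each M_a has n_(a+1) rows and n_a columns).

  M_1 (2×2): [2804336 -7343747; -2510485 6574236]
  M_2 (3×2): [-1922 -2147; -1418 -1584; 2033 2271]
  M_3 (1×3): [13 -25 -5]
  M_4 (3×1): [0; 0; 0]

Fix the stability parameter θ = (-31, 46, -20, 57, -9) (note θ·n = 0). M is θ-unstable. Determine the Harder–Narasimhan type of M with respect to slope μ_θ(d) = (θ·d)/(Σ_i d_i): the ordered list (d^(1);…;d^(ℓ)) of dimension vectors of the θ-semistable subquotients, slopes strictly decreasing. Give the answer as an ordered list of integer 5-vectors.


Via rank(M_{q-1}∘⋯∘M_p): M ≅ I[1,3], I[1,4], I[3,3], I[5,5]^3.
μ_θ-semistable layers: μ^(1)=57; μ^(2)=13; μ^(3)=-9; μ^(4)=-20; μ^(5)=-31

((0, 0, 0, 1, 0); (0, 2, 2, 0, 0); (0, 0, 0, 0, 3); (0, 0, 1, 0, 0); (2, 0, 0, 0, 0))


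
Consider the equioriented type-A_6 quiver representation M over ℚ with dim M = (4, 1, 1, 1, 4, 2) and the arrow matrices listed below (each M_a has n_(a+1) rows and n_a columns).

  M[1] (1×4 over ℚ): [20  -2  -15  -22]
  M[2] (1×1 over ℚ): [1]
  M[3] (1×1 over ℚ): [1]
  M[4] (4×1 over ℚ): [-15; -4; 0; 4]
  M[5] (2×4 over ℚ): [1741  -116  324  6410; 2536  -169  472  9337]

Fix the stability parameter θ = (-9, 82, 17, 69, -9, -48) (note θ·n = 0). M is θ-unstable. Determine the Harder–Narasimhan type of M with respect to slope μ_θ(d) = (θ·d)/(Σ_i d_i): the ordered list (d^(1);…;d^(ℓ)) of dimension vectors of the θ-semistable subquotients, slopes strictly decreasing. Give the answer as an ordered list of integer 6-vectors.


Interval decomposition of M: I[1,1]^3, I[1,6], I[5,5]^2, I[5,6].
HN type (ℓ=3): μ^(1)=111/5; μ^(2)=-9; μ^(3)=-57/2

((0, 1, 1, 1, 1, 1); (4, 0, 0, 0, 2, 0); (0, 0, 0, 0, 1, 1))


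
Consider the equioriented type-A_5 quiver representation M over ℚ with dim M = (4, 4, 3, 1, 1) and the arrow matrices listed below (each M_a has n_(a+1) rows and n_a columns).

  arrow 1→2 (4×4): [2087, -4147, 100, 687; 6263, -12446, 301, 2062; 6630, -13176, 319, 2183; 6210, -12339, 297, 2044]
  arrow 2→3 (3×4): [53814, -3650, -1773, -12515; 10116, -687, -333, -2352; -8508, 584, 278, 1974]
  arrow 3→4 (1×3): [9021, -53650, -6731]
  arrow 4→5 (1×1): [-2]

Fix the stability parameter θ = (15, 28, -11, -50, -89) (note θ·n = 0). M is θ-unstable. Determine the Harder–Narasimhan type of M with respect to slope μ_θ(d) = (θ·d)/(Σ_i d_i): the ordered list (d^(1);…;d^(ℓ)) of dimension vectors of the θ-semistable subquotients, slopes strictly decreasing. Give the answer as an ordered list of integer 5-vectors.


Barcode: M ≅ I[1,2]^2, I[1,3], I[1,5], I[3,3]. HN layers by μ_θ (5 steps, strictly decreasing):
  μ^(1)=28; μ^(2)=15; μ^(3)=32/3; μ^(4)=-11; μ^(5)=-107/5

((0, 2, 0, 0, 0); (2, 0, 0, 0, 0); (1, 1, 1, 0, 0); (0, 0, 1, 0, 0); (1, 1, 1, 1, 1))


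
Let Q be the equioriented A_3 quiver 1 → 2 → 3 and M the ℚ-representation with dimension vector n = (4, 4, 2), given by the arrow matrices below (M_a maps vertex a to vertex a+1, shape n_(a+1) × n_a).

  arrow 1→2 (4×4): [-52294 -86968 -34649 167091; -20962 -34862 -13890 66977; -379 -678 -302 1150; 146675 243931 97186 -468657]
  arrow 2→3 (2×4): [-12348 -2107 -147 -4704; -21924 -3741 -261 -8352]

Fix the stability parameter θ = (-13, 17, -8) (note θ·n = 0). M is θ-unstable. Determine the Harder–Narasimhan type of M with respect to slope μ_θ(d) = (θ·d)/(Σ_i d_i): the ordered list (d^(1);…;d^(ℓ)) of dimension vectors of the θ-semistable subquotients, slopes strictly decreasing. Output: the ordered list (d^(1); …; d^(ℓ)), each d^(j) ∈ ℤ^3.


Barcode: M ≅ I[1,2]^3, I[1,3], I[3,3]. HN layers by μ_θ (4 steps, strictly decreasing):
  μ^(1)=17; μ^(2)=9/2; μ^(3)=-8; μ^(4)=-13

((0, 3, 0); (0, 1, 1); (0, 0, 1); (4, 0, 0))


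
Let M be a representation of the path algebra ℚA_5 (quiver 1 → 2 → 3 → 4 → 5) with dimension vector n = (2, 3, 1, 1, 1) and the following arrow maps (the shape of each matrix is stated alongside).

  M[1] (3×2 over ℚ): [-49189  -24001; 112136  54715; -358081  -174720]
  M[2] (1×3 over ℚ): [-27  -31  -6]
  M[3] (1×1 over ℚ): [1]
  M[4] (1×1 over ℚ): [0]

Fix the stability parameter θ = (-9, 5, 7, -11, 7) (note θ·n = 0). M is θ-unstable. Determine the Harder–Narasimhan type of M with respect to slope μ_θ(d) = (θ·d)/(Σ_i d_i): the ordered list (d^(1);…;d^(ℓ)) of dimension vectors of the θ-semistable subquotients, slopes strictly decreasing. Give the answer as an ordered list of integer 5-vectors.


Via rank(M_{q-1}∘⋯∘M_p): M ≅ I[1,2], I[1,4], I[2,2], I[5,5].
μ_θ-semistable layers: μ^(1)=7; μ^(2)=5; μ^(3)=1/3; μ^(4)=-9

((0, 0, 0, 0, 1); (0, 2, 0, 0, 0); (0, 1, 1, 1, 0); (2, 0, 0, 0, 0))


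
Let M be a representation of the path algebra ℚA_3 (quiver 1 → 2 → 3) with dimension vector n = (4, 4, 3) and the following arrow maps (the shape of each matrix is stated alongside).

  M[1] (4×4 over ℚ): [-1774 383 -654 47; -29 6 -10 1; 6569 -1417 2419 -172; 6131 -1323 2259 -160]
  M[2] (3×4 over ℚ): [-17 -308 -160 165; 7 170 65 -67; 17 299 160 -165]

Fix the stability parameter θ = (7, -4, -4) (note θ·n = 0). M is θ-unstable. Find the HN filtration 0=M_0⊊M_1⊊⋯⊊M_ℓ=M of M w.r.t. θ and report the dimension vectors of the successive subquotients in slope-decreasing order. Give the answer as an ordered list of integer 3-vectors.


Interval decomposition of M: I[1,1], I[1,3]^3, I[2,2].
HN type (ℓ=3): μ^(1)=7; μ^(2)=-1/3; μ^(3)=-4

((1, 0, 0); (3, 3, 3); (0, 1, 0))


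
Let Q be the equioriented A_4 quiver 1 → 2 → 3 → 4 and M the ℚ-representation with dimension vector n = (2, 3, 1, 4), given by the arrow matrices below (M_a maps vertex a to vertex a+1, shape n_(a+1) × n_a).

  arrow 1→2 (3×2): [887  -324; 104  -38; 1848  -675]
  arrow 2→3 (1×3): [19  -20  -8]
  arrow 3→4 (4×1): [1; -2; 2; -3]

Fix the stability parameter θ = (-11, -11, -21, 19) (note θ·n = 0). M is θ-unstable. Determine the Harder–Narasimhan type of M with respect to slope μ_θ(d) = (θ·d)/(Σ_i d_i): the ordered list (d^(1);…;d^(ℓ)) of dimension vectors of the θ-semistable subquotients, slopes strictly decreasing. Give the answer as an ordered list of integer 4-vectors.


Barcode: M ≅ I[1,2], I[1,4], I[2,2], I[4,4]^3. HN layers by μ_θ (3 steps, strictly decreasing):
  μ^(1)=19; μ^(2)=-11; μ^(3)=-43/3

((0, 0, 0, 4); (1, 2, 0, 0); (1, 1, 1, 0))


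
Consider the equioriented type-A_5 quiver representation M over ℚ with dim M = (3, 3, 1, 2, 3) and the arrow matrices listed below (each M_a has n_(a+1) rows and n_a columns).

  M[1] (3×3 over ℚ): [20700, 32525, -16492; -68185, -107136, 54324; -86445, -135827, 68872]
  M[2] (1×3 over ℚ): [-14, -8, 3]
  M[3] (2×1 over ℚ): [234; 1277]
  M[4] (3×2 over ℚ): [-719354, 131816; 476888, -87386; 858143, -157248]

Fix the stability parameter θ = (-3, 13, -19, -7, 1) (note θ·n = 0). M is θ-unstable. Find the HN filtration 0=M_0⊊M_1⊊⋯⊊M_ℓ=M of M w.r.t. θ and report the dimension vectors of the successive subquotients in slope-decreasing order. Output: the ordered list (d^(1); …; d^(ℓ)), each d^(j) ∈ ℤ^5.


Barcode: M ≅ I[1,1], I[1,2], I[1,5], I[2,2], I[4,5], I[5,5]. HN layers by μ_θ (5 steps, strictly decreasing):
  μ^(1)=13; μ^(2)=1; μ^(3)=-3; μ^(4)=-4; μ^(5)=-7

((0, 2, 0, 0, 0); (0, 0, 0, 0, 3); (2, 0, 0, 0, 0); (1, 1, 1, 1, 0); (0, 0, 0, 1, 0))


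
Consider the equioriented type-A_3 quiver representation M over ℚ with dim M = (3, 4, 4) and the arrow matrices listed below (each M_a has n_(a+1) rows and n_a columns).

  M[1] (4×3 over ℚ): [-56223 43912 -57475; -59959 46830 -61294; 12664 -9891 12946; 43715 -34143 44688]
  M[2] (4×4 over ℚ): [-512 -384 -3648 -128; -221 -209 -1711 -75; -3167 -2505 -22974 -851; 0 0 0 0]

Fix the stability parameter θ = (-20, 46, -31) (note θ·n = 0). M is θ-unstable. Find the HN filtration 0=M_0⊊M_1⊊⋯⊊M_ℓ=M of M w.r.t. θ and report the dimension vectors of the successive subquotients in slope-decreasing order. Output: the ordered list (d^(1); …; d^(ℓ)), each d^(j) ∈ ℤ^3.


Interval decomposition of M: I[1,2], I[1,3]^2, I[2,2], I[3,3]^2.
HN type (ℓ=4): μ^(1)=46; μ^(2)=15/2; μ^(3)=-20; μ^(4)=-31

((0, 2, 0); (0, 2, 2); (3, 0, 0); (0, 0, 2))


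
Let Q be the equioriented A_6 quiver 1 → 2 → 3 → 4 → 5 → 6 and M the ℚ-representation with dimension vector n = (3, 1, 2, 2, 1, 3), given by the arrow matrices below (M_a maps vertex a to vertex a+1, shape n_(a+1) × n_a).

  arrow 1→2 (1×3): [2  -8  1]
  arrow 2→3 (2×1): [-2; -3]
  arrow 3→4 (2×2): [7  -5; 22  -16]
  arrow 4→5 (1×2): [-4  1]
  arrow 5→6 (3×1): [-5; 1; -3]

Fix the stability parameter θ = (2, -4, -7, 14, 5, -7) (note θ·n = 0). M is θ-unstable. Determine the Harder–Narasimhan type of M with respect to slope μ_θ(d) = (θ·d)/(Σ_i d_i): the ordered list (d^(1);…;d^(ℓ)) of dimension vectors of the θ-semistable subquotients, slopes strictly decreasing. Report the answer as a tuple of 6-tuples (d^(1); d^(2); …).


Interval decomposition of M: I[1,1]^2, I[1,4], I[3,6], I[6,6]^2.
HN type (ℓ=5): μ^(1)=14; μ^(2)=4; μ^(3)=2; μ^(4)=-3; μ^(5)=-7

((0, 0, 0, 1, 0, 0); (0, 0, 0, 1, 1, 1); (2, 0, 0, 0, 0, 0); (1, 1, 1, 0, 0, 0); (0, 0, 1, 0, 0, 2))


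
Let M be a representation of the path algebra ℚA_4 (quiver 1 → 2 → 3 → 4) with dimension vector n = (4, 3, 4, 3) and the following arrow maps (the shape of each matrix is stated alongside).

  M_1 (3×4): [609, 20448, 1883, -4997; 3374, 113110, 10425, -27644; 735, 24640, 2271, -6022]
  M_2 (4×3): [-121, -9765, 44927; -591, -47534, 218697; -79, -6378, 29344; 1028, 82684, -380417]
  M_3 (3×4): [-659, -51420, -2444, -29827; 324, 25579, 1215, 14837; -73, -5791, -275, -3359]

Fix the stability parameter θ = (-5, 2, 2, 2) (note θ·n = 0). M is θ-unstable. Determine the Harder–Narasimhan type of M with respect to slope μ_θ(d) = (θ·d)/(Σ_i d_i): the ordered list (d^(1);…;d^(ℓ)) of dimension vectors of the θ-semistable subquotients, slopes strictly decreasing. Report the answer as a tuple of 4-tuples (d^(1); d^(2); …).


Interval decomposition of M: I[1,1], I[1,4]^3, I[3,3].
HN type (ℓ=2): μ^(1)=2; μ^(2)=-5

((0, 3, 4, 3); (4, 0, 0, 0))


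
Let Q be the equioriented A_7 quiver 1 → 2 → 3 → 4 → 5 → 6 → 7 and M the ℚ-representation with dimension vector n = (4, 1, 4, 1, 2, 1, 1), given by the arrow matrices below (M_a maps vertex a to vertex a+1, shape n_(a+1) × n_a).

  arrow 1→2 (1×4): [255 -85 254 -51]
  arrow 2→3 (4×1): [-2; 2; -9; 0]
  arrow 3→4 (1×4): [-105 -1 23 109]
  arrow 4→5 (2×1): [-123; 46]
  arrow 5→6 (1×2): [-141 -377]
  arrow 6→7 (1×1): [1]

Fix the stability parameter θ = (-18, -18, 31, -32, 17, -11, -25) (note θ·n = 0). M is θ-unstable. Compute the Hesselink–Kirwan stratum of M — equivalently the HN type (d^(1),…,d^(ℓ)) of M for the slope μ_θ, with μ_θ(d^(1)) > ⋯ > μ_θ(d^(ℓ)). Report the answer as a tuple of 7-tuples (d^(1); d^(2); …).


Interval decomposition of M: I[1,1]^3, I[1,7], I[3,3]^3, I[5,5].
HN type (ℓ=4): μ^(1)=31; μ^(2)=17; μ^(3)=-4; μ^(4)=-18

((0, 0, 3, 0, 0, 0, 0); (0, 0, 0, 0, 1, 0, 0); (0, 0, 1, 1, 1, 1, 1); (4, 1, 0, 0, 0, 0, 0))


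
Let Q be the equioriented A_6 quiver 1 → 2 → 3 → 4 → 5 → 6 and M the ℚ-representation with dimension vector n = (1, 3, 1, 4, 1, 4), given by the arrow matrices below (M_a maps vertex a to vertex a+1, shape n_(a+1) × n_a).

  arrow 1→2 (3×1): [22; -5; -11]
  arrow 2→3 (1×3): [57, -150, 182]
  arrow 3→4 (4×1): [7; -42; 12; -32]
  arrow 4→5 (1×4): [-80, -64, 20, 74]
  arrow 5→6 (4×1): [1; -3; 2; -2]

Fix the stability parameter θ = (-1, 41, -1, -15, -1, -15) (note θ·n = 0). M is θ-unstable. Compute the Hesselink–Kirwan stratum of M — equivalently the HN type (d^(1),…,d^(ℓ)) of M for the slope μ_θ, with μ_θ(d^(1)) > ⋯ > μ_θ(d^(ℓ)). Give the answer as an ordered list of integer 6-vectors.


Interval decomposition of M: I[1,4], I[2,2]^2, I[4,4]^2, I[4,6], I[6,6]^3.
HN type (ℓ=5): μ^(1)=41; μ^(2)=25/3; μ^(3)=-1; μ^(4)=-8; μ^(5)=-15

((0, 2, 0, 0, 0, 0); (0, 1, 1, 1, 0, 0); (1, 0, 0, 0, 0, 0); (0, 0, 0, 0, 1, 1); (0, 0, 0, 3, 0, 3))


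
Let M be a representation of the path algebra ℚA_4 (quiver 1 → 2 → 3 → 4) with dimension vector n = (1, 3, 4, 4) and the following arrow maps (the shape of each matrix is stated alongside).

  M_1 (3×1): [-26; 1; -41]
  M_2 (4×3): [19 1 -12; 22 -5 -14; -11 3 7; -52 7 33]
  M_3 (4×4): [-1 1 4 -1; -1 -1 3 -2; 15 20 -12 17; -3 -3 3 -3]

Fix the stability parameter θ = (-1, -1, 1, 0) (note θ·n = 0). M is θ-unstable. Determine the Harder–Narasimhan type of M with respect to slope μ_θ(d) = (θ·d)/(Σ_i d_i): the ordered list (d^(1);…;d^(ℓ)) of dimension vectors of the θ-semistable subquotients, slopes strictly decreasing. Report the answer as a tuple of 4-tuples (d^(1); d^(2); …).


Interval decomposition of M: I[1,4], I[2,4]^2, I[3,4].
HN type (ℓ=2): μ^(1)=1/2; μ^(2)=-1

((0, 0, 4, 4); (1, 3, 0, 0))


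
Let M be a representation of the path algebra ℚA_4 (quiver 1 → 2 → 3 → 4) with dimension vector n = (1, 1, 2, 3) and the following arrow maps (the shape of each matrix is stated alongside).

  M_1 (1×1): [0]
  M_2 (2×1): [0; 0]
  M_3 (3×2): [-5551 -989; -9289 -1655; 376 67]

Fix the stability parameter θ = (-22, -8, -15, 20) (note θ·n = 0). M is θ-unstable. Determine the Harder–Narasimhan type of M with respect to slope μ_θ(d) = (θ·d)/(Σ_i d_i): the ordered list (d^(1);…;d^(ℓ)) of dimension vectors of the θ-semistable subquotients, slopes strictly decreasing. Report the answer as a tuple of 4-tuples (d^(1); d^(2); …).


Via rank(M_{q-1}∘⋯∘M_p): M ≅ I[1,1], I[2,2], I[3,4]^2, I[4,4].
μ_θ-semistable layers: μ^(1)=20; μ^(2)=-8; μ^(3)=-15; μ^(4)=-22

((0, 0, 0, 3); (0, 1, 0, 0); (0, 0, 2, 0); (1, 0, 0, 0))


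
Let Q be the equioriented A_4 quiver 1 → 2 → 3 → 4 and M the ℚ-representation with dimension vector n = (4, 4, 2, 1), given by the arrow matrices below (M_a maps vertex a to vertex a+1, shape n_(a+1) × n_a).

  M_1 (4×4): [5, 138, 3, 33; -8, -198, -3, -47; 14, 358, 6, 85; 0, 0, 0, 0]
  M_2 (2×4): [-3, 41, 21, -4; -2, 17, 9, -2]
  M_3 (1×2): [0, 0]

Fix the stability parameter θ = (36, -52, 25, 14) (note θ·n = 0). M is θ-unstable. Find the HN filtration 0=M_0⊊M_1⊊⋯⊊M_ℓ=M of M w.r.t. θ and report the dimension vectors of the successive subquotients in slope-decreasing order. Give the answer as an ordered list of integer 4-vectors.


Interval decomposition of M: I[1,1], I[1,2], I[1,3]^2, I[2,2], I[4,4].
HN type (ℓ=5): μ^(1)=36; μ^(2)=25; μ^(3)=14; μ^(4)=-8; μ^(5)=-52

((1, 0, 0, 0); (0, 0, 2, 0); (0, 0, 0, 1); (3, 3, 0, 0); (0, 1, 0, 0))


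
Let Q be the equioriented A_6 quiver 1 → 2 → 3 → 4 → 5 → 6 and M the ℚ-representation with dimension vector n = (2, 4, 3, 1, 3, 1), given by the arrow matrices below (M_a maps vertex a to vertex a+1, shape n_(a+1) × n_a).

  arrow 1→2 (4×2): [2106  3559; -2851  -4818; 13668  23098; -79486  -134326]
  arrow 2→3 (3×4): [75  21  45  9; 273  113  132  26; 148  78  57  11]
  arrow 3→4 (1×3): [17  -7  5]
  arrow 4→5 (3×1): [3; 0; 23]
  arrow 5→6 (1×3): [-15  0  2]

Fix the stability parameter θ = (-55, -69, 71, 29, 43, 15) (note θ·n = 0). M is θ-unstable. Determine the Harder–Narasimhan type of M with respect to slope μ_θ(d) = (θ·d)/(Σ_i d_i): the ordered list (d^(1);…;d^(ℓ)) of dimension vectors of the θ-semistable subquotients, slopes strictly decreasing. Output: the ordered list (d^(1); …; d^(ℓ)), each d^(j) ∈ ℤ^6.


Via rank(M_{q-1}∘⋯∘M_p): M ≅ I[1,2], I[1,3], I[2,2], I[2,6], I[3,3], I[5,5]^2.
μ_θ-semistable layers: μ^(1)=71; μ^(2)=43; μ^(3)=79/2; μ^(4)=-62; μ^(5)=-69

((0, 0, 2, 0, 0, 0); (0, 0, 0, 0, 2, 0); (0, 0, 1, 1, 1, 1); (2, 2, 0, 0, 0, 0); (0, 2, 0, 0, 0, 0))


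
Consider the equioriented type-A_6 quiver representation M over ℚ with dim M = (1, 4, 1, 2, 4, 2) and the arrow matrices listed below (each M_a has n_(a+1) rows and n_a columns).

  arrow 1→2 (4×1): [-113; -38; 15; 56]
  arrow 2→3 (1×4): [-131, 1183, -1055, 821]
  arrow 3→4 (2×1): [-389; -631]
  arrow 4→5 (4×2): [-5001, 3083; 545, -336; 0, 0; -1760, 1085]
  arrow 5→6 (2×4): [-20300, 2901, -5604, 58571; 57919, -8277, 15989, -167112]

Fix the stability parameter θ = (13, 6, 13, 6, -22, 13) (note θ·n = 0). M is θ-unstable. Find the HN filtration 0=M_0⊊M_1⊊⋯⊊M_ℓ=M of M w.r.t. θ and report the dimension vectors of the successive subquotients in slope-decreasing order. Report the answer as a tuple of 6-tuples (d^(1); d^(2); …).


Barcode: M ≅ I[1,2], I[2,2]^2, I[2,6], I[4,6], I[5,5]^2. HN layers by μ_θ (6 steps, strictly decreasing):
  μ^(1)=13; μ^(2)=19/2; μ^(3)=6; μ^(4)=3/4; μ^(5)=-8; μ^(6)=-22

((0, 0, 0, 0, 0, 2); (1, 1, 0, 0, 0, 0); (0, 2, 0, 0, 0, 0); (0, 1, 1, 1, 1, 0); (0, 0, 0, 1, 1, 0); (0, 0, 0, 0, 2, 0))


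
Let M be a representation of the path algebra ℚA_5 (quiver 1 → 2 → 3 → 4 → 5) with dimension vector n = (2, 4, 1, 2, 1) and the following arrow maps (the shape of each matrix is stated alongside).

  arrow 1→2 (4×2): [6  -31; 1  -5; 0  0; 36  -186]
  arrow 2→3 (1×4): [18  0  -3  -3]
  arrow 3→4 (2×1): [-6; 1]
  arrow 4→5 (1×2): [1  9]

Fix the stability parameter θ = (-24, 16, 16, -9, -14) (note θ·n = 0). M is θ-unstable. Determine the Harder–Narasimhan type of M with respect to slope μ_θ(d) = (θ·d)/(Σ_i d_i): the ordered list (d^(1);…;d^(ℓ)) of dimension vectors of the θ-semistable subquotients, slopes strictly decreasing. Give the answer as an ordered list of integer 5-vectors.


Via rank(M_{q-1}∘⋯∘M_p): M ≅ I[1,2]^2, I[2,2], I[2,5], I[4,4].
μ_θ-semistable layers: μ^(1)=16; μ^(2)=9/4; μ^(3)=-9; μ^(4)=-24

((0, 3, 0, 0, 0); (0, 1, 1, 1, 1); (0, 0, 0, 1, 0); (2, 0, 0, 0, 0))


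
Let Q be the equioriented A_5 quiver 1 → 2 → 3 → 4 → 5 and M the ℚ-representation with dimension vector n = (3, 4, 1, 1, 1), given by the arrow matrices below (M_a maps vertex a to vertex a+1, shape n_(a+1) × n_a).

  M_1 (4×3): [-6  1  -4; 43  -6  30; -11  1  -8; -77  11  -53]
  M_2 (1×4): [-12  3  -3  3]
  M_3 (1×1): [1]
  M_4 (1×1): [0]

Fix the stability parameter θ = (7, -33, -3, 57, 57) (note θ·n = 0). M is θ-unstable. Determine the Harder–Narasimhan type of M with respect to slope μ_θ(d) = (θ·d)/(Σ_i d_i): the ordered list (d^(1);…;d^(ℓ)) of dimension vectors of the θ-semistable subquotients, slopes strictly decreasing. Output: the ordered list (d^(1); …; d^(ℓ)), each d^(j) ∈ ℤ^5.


Via rank(M_{q-1}∘⋯∘M_p): M ≅ I[1,2]^2, I[1,4], I[2,2], I[5,5].
μ_θ-semistable layers: μ^(1)=57; μ^(2)=-3; μ^(3)=-13; μ^(4)=-33

((0, 0, 0, 1, 1); (0, 0, 1, 0, 0); (3, 3, 0, 0, 0); (0, 1, 0, 0, 0))


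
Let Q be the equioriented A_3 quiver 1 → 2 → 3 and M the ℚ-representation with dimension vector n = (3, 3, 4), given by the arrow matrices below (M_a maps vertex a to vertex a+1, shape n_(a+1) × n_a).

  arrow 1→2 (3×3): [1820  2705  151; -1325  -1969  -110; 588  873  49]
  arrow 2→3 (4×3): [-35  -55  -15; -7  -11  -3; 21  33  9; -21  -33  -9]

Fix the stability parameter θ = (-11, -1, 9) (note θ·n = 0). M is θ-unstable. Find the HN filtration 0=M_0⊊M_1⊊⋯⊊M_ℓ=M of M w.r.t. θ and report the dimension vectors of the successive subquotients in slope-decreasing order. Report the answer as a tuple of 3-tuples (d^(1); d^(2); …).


Interval decomposition of M: I[1,2]^2, I[1,3], I[3,3]^3.
HN type (ℓ=3): μ^(1)=9; μ^(2)=-1; μ^(3)=-11

((0, 0, 4); (0, 3, 0); (3, 0, 0))


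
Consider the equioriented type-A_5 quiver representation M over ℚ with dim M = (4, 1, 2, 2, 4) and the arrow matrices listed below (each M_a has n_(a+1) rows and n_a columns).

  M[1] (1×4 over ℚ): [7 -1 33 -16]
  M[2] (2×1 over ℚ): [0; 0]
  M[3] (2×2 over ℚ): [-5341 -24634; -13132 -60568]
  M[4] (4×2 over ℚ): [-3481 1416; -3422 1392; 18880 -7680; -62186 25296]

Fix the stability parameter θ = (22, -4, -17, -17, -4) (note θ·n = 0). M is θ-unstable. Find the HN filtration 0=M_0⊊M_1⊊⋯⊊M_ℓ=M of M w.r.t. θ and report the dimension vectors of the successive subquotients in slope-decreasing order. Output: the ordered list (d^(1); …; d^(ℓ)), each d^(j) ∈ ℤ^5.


Via rank(M_{q-1}∘⋯∘M_p): M ≅ I[1,1]^3, I[1,2], I[3,3], I[3,5], I[4,4], I[5,5]^3.
μ_θ-semistable layers: μ^(1)=22; μ^(2)=9; μ^(3)=-4; μ^(4)=-17

((3, 0, 0, 0, 0); (1, 1, 0, 0, 0); (0, 0, 0, 0, 4); (0, 0, 2, 2, 0))


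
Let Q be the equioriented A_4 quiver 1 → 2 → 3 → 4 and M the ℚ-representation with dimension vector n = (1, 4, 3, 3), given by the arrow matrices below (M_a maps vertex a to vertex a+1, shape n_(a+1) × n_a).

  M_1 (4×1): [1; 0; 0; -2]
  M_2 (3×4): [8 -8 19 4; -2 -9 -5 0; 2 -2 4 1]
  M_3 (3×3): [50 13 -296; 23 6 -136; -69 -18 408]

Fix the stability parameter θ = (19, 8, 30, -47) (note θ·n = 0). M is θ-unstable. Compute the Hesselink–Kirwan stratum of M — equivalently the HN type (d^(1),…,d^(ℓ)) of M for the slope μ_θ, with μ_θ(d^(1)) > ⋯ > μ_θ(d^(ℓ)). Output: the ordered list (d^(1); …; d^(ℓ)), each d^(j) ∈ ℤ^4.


Via rank(M_{q-1}∘⋯∘M_p): M ≅ I[1,4], I[2,2], I[2,3], I[2,4], I[4,4].
μ_θ-semistable layers: μ^(1)=30; μ^(2)=8; μ^(3)=5/2; μ^(4)=-3; μ^(5)=-47

((0, 0, 1, 0); (0, 2, 0, 0); (1, 1, 1, 1); (0, 1, 1, 1); (0, 0, 0, 1))


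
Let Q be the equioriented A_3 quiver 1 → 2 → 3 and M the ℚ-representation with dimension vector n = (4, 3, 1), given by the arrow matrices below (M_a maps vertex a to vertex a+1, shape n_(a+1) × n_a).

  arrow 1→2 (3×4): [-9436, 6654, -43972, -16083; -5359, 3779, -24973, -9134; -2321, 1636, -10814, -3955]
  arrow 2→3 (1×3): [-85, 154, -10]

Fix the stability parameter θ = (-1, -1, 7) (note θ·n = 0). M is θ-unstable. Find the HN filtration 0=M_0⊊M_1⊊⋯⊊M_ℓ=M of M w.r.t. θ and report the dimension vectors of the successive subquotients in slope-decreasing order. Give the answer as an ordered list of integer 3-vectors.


Via rank(M_{q-1}∘⋯∘M_p): M ≅ I[1,1], I[1,2]^2, I[1,3].
μ_θ-semistable layers: μ^(1)=7; μ^(2)=-1

((0, 0, 1); (4, 3, 0))


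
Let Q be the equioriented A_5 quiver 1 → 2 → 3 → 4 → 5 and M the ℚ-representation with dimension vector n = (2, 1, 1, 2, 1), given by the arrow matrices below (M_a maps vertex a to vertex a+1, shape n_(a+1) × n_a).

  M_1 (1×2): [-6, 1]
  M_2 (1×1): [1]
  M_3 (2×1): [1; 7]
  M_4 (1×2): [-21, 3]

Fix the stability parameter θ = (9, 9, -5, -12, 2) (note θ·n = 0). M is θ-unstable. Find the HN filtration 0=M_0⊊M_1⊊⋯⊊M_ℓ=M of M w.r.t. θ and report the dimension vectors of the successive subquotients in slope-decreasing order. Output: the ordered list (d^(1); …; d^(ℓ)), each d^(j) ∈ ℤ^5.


Barcode: M ≅ I[1,1], I[1,4], I[4,5]. HN layers by μ_θ (4 steps, strictly decreasing):
  μ^(1)=9; μ^(2)=2; μ^(3)=1/4; μ^(4)=-12

((1, 0, 0, 0, 0); (0, 0, 0, 0, 1); (1, 1, 1, 1, 0); (0, 0, 0, 1, 0))


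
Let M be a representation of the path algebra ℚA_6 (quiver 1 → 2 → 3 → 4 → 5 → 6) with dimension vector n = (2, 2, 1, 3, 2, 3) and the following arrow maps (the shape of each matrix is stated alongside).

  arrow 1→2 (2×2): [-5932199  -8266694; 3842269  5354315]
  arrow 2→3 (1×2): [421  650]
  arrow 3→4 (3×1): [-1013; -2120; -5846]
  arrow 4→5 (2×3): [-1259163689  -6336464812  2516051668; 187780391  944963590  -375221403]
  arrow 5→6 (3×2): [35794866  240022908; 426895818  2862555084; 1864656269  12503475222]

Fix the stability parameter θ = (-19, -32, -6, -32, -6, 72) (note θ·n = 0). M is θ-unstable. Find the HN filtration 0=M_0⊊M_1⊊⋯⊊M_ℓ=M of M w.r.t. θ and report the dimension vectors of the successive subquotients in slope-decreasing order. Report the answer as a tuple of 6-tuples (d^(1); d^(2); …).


Interval decomposition of M: I[1,2], I[1,6], I[4,4], I[4,5], I[6,6]^2.
HN type (ℓ=5): μ^(1)=72; μ^(2)=-6; μ^(3)=-19; μ^(4)=-51/2; μ^(5)=-32

((0, 0, 0, 0, 0, 3); (0, 0, 0, 0, 2, 0); (0, 0, 1, 1, 0, 0); (2, 2, 0, 0, 0, 0); (0, 0, 0, 2, 0, 0))


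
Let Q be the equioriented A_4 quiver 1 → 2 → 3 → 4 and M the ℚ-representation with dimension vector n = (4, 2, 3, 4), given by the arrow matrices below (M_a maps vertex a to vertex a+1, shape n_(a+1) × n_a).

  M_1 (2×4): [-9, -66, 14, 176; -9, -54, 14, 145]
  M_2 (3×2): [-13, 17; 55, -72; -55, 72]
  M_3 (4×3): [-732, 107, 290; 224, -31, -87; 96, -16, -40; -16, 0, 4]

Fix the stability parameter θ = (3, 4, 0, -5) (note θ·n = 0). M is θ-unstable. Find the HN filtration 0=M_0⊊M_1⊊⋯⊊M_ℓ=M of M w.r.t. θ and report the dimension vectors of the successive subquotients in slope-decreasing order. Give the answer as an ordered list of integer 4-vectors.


Barcode: M ≅ I[1,1]^2, I[1,3], I[1,4], I[3,4], I[4,4]^2. HN layers by μ_θ (5 steps, strictly decreasing):
  μ^(1)=3; μ^(2)=7/3; μ^(3)=1/2; μ^(4)=-5/2; μ^(5)=-5

((2, 0, 0, 0); (1, 1, 1, 0); (1, 1, 1, 1); (0, 0, 1, 1); (0, 0, 0, 2))


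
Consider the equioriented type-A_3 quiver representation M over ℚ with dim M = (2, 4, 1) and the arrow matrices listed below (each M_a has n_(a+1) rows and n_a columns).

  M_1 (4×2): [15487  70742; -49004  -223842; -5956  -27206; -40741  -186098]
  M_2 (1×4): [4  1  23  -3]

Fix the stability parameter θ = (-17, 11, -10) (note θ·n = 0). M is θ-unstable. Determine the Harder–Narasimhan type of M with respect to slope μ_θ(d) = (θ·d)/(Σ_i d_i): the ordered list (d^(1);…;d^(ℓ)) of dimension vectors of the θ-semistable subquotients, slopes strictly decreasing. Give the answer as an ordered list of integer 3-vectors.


Via rank(M_{q-1}∘⋯∘M_p): M ≅ I[1,2], I[1,3], I[2,2]^2.
μ_θ-semistable layers: μ^(1)=11; μ^(2)=1/2; μ^(3)=-17

((0, 3, 0); (0, 1, 1); (2, 0, 0))


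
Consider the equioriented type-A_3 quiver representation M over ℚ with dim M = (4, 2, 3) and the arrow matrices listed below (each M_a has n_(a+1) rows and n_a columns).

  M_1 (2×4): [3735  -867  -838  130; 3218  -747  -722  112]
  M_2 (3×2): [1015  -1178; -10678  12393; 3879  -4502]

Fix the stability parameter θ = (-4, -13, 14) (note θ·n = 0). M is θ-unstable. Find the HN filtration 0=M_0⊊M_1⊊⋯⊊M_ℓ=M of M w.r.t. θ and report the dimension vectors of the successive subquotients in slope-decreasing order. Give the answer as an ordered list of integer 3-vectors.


Interval decomposition of M: I[1,1]^2, I[1,3]^2, I[3,3].
HN type (ℓ=3): μ^(1)=14; μ^(2)=-4; μ^(3)=-17/2

((0, 0, 3); (2, 0, 0); (2, 2, 0))


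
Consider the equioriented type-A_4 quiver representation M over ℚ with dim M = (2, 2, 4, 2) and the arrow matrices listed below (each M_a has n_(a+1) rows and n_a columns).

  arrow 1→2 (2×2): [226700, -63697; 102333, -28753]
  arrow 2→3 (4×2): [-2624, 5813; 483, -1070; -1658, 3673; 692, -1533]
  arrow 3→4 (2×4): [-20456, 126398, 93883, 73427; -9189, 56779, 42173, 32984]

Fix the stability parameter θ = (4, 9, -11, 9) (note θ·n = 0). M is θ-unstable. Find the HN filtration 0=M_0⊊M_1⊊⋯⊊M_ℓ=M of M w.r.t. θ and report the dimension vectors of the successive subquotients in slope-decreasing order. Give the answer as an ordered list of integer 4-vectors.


Via rank(M_{q-1}∘⋯∘M_p): M ≅ I[1,3], I[1,4], I[3,3], I[3,4].
μ_θ-semistable layers: μ^(1)=9; μ^(2)=2/3; μ^(3)=-11

((0, 0, 0, 2); (2, 2, 2, 0); (0, 0, 2, 0))


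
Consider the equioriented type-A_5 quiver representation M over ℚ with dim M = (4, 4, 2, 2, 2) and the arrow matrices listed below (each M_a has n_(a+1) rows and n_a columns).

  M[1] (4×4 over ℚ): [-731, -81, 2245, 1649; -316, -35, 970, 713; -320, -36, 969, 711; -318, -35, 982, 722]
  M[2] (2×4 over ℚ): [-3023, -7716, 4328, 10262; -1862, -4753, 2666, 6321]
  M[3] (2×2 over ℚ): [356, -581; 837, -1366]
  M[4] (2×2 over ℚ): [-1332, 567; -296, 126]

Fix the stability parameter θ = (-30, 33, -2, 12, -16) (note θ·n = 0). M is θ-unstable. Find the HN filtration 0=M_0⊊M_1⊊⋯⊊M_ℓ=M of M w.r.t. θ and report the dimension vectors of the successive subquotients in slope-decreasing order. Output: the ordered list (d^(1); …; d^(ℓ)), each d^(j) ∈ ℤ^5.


Barcode: M ≅ I[1,2]^2, I[1,4], I[1,5], I[5,5]. HN layers by μ_θ (5 steps, strictly decreasing):
  μ^(1)=33; μ^(2)=43/3; μ^(3)=27/4; μ^(4)=-16; μ^(5)=-30

((0, 2, 0, 0, 0); (0, 1, 1, 1, 0); (0, 1, 1, 1, 1); (0, 0, 0, 0, 1); (4, 0, 0, 0, 0))


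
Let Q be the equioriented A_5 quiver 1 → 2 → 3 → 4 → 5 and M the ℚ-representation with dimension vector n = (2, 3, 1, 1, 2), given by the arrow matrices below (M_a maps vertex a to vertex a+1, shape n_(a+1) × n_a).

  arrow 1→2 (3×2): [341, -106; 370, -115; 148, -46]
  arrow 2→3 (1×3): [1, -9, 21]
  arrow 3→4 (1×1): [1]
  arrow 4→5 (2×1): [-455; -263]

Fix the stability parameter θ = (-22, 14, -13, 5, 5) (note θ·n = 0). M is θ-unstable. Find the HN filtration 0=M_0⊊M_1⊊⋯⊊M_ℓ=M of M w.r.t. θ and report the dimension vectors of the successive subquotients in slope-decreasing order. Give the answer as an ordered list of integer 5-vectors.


Via rank(M_{q-1}∘⋯∘M_p): M ≅ I[1,2], I[1,5], I[2,2], I[5,5].
μ_θ-semistable layers: μ^(1)=14; μ^(2)=5; μ^(3)=1/2; μ^(4)=-22

((0, 2, 0, 0, 0); (0, 0, 0, 1, 2); (0, 1, 1, 0, 0); (2, 0, 0, 0, 0))


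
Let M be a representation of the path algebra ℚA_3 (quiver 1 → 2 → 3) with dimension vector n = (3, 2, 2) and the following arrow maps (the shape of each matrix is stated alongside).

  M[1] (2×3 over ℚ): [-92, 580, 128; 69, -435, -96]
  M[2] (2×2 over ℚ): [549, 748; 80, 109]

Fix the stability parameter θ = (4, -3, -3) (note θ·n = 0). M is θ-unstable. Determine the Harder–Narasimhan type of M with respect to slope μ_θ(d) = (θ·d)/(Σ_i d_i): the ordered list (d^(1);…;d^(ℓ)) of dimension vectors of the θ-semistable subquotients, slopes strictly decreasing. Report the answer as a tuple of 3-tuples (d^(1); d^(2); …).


Via rank(M_{q-1}∘⋯∘M_p): M ≅ I[1,1]^2, I[1,3], I[2,3].
μ_θ-semistable layers: μ^(1)=4; μ^(2)=-2/3; μ^(3)=-3

((2, 0, 0); (1, 1, 1); (0, 1, 1))


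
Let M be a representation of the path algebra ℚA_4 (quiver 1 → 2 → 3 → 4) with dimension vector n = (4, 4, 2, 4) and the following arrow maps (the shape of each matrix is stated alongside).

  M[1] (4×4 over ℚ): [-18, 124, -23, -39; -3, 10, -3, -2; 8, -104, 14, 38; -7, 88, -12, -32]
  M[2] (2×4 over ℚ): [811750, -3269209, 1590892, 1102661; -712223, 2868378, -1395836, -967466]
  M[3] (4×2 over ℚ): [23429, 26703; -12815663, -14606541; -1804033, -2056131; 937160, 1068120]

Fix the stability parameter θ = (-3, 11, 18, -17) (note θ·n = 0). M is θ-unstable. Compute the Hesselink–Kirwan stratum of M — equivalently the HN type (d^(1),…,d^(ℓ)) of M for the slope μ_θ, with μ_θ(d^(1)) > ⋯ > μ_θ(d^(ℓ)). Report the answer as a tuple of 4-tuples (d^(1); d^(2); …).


Via rank(M_{q-1}∘⋯∘M_p): M ≅ I[1,1], I[1,2], I[1,3], I[1,4], I[2,2], I[4,4]^3.
μ_θ-semistable layers: μ^(1)=18; μ^(2)=11; μ^(3)=4; μ^(4)=-3; μ^(5)=-17

((0, 0, 1, 0); (0, 3, 0, 0); (0, 1, 1, 1); (4, 0, 0, 0); (0, 0, 0, 3))


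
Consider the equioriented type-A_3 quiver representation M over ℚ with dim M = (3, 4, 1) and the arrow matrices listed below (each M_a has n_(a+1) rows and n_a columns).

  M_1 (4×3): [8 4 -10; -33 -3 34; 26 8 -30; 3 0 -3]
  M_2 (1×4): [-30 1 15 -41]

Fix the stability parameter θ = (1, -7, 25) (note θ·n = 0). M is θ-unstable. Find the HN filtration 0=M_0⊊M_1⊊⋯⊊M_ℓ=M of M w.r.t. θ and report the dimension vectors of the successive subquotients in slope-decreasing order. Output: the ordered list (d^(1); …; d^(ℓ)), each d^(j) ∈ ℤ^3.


Interval decomposition of M: I[1,2]^2, I[1,3], I[2,2].
HN type (ℓ=3): μ^(1)=25; μ^(2)=-3; μ^(3)=-7

((0, 0, 1); (3, 3, 0); (0, 1, 0))


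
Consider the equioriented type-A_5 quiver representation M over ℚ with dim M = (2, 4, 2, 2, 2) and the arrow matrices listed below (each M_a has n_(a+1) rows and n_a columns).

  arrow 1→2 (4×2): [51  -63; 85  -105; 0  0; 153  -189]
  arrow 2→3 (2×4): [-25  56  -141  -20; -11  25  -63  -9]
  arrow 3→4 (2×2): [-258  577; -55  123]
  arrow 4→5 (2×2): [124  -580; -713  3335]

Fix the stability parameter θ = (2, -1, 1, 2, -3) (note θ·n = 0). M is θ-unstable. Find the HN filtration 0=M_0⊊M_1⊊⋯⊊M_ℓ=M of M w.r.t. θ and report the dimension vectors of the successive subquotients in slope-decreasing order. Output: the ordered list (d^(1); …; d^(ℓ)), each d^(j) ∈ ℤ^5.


Barcode: M ≅ I[1,1], I[1,5], I[2,2]^2, I[2,4], I[5,5]. HN layers by μ_θ (5 steps, strictly decreasing):
  μ^(1)=2; μ^(2)=1; μ^(3)=1/5; μ^(4)=-1; μ^(5)=-3

((1, 0, 0, 1, 0); (0, 0, 1, 0, 0); (1, 1, 1, 1, 1); (0, 3, 0, 0, 0); (0, 0, 0, 0, 1))
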